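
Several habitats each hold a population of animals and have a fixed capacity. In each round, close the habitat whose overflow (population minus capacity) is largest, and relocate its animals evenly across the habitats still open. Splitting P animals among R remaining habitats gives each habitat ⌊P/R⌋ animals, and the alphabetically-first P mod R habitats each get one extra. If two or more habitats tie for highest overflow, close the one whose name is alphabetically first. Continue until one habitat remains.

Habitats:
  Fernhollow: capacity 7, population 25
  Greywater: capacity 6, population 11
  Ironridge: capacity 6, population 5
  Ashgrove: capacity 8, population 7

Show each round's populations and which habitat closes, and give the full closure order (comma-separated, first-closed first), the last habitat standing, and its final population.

Round 1: Ashgrove=7 Fernhollow=25 Greywater=11 Ironridge=5 → close Fernhollow (overflow 18)
  25÷3 = 8 each, +1 to first 1
Round 2: Ashgrove=16 Greywater=19 Ironridge=13 → close Greywater (overflow 13)
  19÷2 = 9 each, +1 to first 1
Round 3: Ashgrove=26 Ironridge=22 → close Ashgrove (overflow 18)
  26÷1 = 26 each, +1 to first 0

Closure order: Fernhollow, Greywater, Ashgrove
Last habitat: Ironridge with 48 animals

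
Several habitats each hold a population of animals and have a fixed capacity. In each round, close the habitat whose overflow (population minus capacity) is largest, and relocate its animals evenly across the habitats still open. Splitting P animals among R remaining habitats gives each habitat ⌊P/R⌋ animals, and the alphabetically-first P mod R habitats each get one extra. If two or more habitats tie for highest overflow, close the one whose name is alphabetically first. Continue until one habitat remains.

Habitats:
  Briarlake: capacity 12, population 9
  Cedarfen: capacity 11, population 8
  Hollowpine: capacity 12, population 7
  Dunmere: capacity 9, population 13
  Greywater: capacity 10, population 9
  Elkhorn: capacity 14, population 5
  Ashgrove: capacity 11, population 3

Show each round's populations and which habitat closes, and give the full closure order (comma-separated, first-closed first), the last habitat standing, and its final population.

Closure order: Dunmere, Greywater, Briarlake, Cedarfen, Ashgrove, Hollowpine
Last habitat: Elkhorn with 54 animals

Round 1: Ashgrove=3 Briarlake=9 Cedarfen=8 Dunmere=13 Elkhorn=5 Greywater=9 Hollowpine=7 → close Dunmere (overflow 4)
  13÷6 = 2 each, +1 to first 1
Round 2: Ashgrove=6 Briarlake=11 Cedarfen=10 Elkhorn=7 Greywater=11 Hollowpine=9 → close Greywater (overflow 1)
  11÷5 = 2 each, +1 to first 1
Round 3: Ashgrove=9 Briarlake=13 Cedarfen=12 Elkhorn=9 Hollowpine=11 → close Briarlake (overflow 1)
  13÷4 = 3 each, +1 to first 1
Round 4: Ashgrove=13 Cedarfen=15 Elkhorn=12 Hollowpine=14 → close Cedarfen (overflow 4)
  15÷3 = 5 each, +1 to first 0
Round 5: Ashgrove=18 Elkhorn=17 Hollowpine=19 → close Ashgrove (overflow 7)
  18÷2 = 9 each, +1 to first 0
Round 6: Elkhorn=26 Hollowpine=28 → close Hollowpine (overflow 16)
  28÷1 = 28 each, +1 to first 0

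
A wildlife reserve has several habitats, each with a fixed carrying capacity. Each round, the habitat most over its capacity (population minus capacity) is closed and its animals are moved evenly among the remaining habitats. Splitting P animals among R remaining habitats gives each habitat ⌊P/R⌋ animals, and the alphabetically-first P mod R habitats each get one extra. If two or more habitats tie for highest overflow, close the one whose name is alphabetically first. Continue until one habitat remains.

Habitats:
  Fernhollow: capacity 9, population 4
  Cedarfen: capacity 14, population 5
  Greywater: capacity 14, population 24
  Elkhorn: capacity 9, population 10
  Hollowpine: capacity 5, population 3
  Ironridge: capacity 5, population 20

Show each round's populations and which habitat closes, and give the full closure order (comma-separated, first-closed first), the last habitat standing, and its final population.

Round 1: Cedarfen=5 Elkhorn=10 Fernhollow=4 Greywater=24 Hollowpine=3 Ironridge=20 → close Ironridge (overflow 15)
  20÷5 = 4 each, +1 to first 0
Round 2: Cedarfen=9 Elkhorn=14 Fernhollow=8 Greywater=28 Hollowpine=7 → close Greywater (overflow 14)
  28÷4 = 7 each, +1 to first 0
Round 3: Cedarfen=16 Elkhorn=21 Fernhollow=15 Hollowpine=14 → close Elkhorn (overflow 12)
  21÷3 = 7 each, +1 to first 0
Round 4: Cedarfen=23 Fernhollow=22 Hollowpine=21 → close Hollowpine (overflow 16)
  21÷2 = 10 each, +1 to first 1
Round 5: Cedarfen=34 Fernhollow=32 → close Fernhollow (overflow 23)
  32÷1 = 32 each, +1 to first 0

Closure order: Ironridge, Greywater, Elkhorn, Hollowpine, Fernhollow
Last habitat: Cedarfen with 66 animals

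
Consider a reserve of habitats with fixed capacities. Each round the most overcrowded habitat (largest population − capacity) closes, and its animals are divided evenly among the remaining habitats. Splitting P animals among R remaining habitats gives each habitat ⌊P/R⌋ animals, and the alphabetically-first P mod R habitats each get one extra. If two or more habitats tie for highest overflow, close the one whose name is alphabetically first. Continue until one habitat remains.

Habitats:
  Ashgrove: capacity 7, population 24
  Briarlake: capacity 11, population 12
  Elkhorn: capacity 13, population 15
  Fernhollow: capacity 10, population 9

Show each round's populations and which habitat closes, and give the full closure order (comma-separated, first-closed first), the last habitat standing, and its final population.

Round 1: Ashgrove=24 Briarlake=12 Elkhorn=15 Fernhollow=9 → close Ashgrove (overflow 17)
  24÷3 = 8 each, +1 to first 0
Round 2: Briarlake=20 Elkhorn=23 Fernhollow=17 → close Elkhorn (overflow 10)
  23÷2 = 11 each, +1 to first 1
Round 3: Briarlake=32 Fernhollow=28 → close Briarlake (overflow 21)
  32÷1 = 32 each, +1 to first 0

Closure order: Ashgrove, Elkhorn, Briarlake
Last habitat: Fernhollow with 60 animals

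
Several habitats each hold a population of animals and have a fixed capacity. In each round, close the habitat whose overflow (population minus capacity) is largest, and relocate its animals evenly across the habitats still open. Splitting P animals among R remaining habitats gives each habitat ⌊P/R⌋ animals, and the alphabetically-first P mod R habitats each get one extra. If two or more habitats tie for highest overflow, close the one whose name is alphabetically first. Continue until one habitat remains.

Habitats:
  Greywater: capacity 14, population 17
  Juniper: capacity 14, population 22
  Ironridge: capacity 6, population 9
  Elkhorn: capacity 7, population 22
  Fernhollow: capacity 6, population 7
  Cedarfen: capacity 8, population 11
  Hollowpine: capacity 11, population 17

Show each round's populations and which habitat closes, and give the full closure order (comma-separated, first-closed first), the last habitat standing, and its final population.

Round 1: Cedarfen=11 Elkhorn=22 Fernhollow=7 Greywater=17 Hollowpine=17 Ironridge=9 Juniper=22 → close Elkhorn (overflow 15)
  22÷6 = 3 each, +1 to first 4
Round 2: Cedarfen=15 Fernhollow=11 Greywater=21 Hollowpine=21 Ironridge=12 Juniper=25 → close Juniper (overflow 11)
  25÷5 = 5 each, +1 to first 0
Round 3: Cedarfen=20 Fernhollow=16 Greywater=26 Hollowpine=26 Ironridge=17 → close Hollowpine (overflow 15)
  26÷4 = 6 each, +1 to first 2
Round 4: Cedarfen=27 Fernhollow=23 Greywater=32 Ironridge=23 → close Cedarfen (overflow 19)
  27÷3 = 9 each, +1 to first 0
Round 5: Fernhollow=32 Greywater=41 Ironridge=32 → close Greywater (overflow 27)
  41÷2 = 20 each, +1 to first 1
Round 6: Fernhollow=53 Ironridge=52 → close Fernhollow (overflow 47)
  53÷1 = 53 each, +1 to first 0

Closure order: Elkhorn, Juniper, Hollowpine, Cedarfen, Greywater, Fernhollow
Last habitat: Ironridge with 105 animals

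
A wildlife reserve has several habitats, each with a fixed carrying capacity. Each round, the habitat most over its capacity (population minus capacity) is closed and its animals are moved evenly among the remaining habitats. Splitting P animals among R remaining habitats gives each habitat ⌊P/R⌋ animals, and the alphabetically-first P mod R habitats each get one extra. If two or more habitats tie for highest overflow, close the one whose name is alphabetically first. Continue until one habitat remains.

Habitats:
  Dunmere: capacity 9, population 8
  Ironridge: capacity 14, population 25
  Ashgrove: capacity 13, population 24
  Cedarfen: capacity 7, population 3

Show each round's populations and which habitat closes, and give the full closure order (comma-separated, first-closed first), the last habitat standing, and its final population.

Round 1: Ashgrove=24 Cedarfen=3 Dunmere=8 Ironridge=25 → close Ashgrove (overflow 11)
  24÷3 = 8 each, +1 to first 0
Round 2: Cedarfen=11 Dunmere=16 Ironridge=33 → close Ironridge (overflow 19)
  33÷2 = 16 each, +1 to first 1
Round 3: Cedarfen=28 Dunmere=32 → close Dunmere (overflow 23)
  32÷1 = 32 each, +1 to first 0

Closure order: Ashgrove, Ironridge, Dunmere
Last habitat: Cedarfen with 60 animals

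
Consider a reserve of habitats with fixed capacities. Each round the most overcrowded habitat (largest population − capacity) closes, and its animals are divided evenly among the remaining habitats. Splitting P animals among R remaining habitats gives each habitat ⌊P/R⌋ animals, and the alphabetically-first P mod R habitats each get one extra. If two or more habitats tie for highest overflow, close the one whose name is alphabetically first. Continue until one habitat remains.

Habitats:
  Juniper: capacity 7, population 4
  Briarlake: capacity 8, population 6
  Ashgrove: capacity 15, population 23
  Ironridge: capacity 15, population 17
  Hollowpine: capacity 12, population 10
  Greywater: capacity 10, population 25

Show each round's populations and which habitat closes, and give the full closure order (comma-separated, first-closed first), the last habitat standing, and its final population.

Round 1: Ashgrove=23 Briarlake=6 Greywater=25 Hollowpine=10 Ironridge=17 Juniper=4 → close Greywater (overflow 15)
  25÷5 = 5 each, +1 to first 0
Round 2: Ashgrove=28 Briarlake=11 Hollowpine=15 Ironridge=22 Juniper=9 → close Ashgrove (overflow 13)
  28÷4 = 7 each, +1 to first 0
Round 3: Briarlake=18 Hollowpine=22 Ironridge=29 Juniper=16 → close Ironridge (overflow 14)
  29÷3 = 9 each, +1 to first 2
Round 4: Briarlake=28 Hollowpine=32 Juniper=25 → close Briarlake (overflow 20)
  28÷2 = 14 each, +1 to first 0
Round 5: Hollowpine=46 Juniper=39 → close Hollowpine (overflow 34)
  46÷1 = 46 each, +1 to first 0

Closure order: Greywater, Ashgrove, Ironridge, Briarlake, Hollowpine
Last habitat: Juniper with 85 animals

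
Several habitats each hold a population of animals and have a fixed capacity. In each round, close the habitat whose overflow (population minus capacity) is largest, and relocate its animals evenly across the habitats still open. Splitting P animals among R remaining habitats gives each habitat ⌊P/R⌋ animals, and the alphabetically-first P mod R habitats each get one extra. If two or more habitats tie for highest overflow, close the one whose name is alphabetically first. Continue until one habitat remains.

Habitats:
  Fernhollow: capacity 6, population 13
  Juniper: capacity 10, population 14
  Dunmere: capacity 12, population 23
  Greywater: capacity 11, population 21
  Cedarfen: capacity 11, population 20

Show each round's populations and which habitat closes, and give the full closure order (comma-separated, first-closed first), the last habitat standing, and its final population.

Closure order: Dunmere, Greywater, Cedarfen, Fernhollow
Last habitat: Juniper with 91 animals

Round 1: Cedarfen=20 Dunmere=23 Fernhollow=13 Greywater=21 Juniper=14 → close Dunmere (overflow 11)
  23÷4 = 5 each, +1 to first 3
Round 2: Cedarfen=26 Fernhollow=19 Greywater=27 Juniper=19 → close Greywater (overflow 16)
  27÷3 = 9 each, +1 to first 0
Round 3: Cedarfen=35 Fernhollow=28 Juniper=28 → close Cedarfen (overflow 24)
  35÷2 = 17 each, +1 to first 1
Round 4: Fernhollow=46 Juniper=45 → close Fernhollow (overflow 40)
  46÷1 = 46 each, +1 to first 0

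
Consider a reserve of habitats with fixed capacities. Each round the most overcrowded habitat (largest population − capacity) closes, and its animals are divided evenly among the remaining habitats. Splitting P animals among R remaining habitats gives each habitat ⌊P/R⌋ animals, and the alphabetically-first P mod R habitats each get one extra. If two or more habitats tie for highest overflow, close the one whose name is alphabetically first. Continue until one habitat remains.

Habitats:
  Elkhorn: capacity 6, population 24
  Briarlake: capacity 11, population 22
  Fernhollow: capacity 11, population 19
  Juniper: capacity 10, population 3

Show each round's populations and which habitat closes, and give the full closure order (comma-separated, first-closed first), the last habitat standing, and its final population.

Closure order: Elkhorn, Briarlake, Fernhollow
Last habitat: Juniper with 68 animals

Round 1: Briarlake=22 Elkhorn=24 Fernhollow=19 Juniper=3 → close Elkhorn (overflow 18)
  24÷3 = 8 each, +1 to first 0
Round 2: Briarlake=30 Fernhollow=27 Juniper=11 → close Briarlake (overflow 19)
  30÷2 = 15 each, +1 to first 0
Round 3: Fernhollow=42 Juniper=26 → close Fernhollow (overflow 31)
  42÷1 = 42 each, +1 to first 0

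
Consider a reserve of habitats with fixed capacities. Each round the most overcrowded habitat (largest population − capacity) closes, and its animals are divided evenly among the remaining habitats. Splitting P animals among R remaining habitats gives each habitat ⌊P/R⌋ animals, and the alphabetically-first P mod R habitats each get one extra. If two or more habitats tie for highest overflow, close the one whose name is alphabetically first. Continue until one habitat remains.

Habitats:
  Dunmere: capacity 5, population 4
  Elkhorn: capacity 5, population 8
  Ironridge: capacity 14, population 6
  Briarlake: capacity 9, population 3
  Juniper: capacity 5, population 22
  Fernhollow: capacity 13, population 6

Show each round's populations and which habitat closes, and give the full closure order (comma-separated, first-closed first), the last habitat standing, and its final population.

Round 1: Briarlake=3 Dunmere=4 Elkhorn=8 Fernhollow=6 Ironridge=6 Juniper=22 → close Juniper (overflow 17)
  22÷5 = 4 each, +1 to first 2
Round 2: Briarlake=8 Dunmere=9 Elkhorn=12 Fernhollow=10 Ironridge=10 → close Elkhorn (overflow 7)
  12÷4 = 3 each, +1 to first 0
Round 3: Briarlake=11 Dunmere=12 Fernhollow=13 Ironridge=13 → close Dunmere (overflow 7)
  12÷3 = 4 each, +1 to first 0
Round 4: Briarlake=15 Fernhollow=17 Ironridge=17 → close Briarlake (overflow 6)
  15÷2 = 7 each, +1 to first 1
Round 5: Fernhollow=25 Ironridge=24 → close Fernhollow (overflow 12)
  25÷1 = 25 each, +1 to first 0

Closure order: Juniper, Elkhorn, Dunmere, Briarlake, Fernhollow
Last habitat: Ironridge with 49 animals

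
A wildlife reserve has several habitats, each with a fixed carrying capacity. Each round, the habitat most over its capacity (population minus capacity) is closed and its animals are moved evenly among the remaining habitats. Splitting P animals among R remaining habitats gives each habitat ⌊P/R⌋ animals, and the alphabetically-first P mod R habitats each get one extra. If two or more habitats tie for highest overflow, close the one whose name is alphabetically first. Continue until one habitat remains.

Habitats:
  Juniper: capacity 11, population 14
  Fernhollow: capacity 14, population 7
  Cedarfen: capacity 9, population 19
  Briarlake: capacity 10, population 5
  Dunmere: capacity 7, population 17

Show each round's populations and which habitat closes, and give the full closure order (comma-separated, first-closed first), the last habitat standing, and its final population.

Round 1: Briarlake=5 Cedarfen=19 Dunmere=17 Fernhollow=7 Juniper=14 → close Cedarfen (overflow 10)
  19÷4 = 4 each, +1 to first 3
Round 2: Briarlake=10 Dunmere=22 Fernhollow=12 Juniper=18 → close Dunmere (overflow 15)
  22÷3 = 7 each, +1 to first 1
Round 3: Briarlake=18 Fernhollow=19 Juniper=25 → close Juniper (overflow 14)
  25÷2 = 12 each, +1 to first 1
Round 4: Briarlake=31 Fernhollow=31 → close Briarlake (overflow 21)
  31÷1 = 31 each, +1 to first 0

Closure order: Cedarfen, Dunmere, Juniper, Briarlake
Last habitat: Fernhollow with 62 animals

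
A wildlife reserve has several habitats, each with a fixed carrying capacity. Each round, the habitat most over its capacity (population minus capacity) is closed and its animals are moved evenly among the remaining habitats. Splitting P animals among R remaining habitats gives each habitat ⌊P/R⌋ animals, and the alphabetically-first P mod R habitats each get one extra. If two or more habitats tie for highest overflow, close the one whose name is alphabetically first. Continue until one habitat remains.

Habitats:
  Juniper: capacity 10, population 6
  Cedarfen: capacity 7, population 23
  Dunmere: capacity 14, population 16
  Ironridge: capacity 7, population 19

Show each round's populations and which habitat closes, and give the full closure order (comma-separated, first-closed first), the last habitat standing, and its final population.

Round 1: Cedarfen=23 Dunmere=16 Ironridge=19 Juniper=6 → close Cedarfen (overflow 16)
  23÷3 = 7 each, +1 to first 2
Round 2: Dunmere=24 Ironridge=27 Juniper=13 → close Ironridge (overflow 20)
  27÷2 = 13 each, +1 to first 1
Round 3: Dunmere=38 Juniper=26 → close Dunmere (overflow 24)
  38÷1 = 38 each, +1 to first 0

Closure order: Cedarfen, Ironridge, Dunmere
Last habitat: Juniper with 64 animals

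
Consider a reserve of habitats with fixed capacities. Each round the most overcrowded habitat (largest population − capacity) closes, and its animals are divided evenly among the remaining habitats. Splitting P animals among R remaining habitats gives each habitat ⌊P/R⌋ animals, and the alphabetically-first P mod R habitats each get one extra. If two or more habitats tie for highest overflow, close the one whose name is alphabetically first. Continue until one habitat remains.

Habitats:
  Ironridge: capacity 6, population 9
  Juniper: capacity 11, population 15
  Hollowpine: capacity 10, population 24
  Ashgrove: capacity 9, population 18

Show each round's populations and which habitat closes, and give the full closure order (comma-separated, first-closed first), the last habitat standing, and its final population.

Round 1: Ashgrove=18 Hollowpine=24 Ironridge=9 Juniper=15 → close Hollowpine (overflow 14)
  24÷3 = 8 each, +1 to first 0
Round 2: Ashgrove=26 Ironridge=17 Juniper=23 → close Ashgrove (overflow 17)
  26÷2 = 13 each, +1 to first 0
Round 3: Ironridge=30 Juniper=36 → close Juniper (overflow 25)
  36÷1 = 36 each, +1 to first 0

Closure order: Hollowpine, Ashgrove, Juniper
Last habitat: Ironridge with 66 animals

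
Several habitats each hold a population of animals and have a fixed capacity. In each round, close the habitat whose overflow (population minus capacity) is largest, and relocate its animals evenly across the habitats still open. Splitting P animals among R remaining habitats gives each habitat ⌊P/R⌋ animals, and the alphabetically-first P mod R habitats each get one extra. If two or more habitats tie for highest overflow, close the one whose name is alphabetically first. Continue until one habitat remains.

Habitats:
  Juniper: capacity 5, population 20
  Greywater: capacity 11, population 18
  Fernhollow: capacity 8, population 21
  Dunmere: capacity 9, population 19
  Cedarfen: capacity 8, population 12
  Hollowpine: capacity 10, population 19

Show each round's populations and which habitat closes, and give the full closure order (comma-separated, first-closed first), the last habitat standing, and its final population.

Round 1: Cedarfen=12 Dunmere=19 Fernhollow=21 Greywater=18 Hollowpine=19 Juniper=20 → close Juniper (overflow 15)
  20÷5 = 4 each, +1 to first 0
Round 2: Cedarfen=16 Dunmere=23 Fernhollow=25 Greywater=22 Hollowpine=23 → close Fernhollow (overflow 17)
  25÷4 = 6 each, +1 to first 1
Round 3: Cedarfen=23 Dunmere=29 Greywater=28 Hollowpine=29 → close Dunmere (overflow 20)
  29÷3 = 9 each, +1 to first 2
Round 4: Cedarfen=33 Greywater=38 Hollowpine=38 → close Hollowpine (overflow 28)
  38÷2 = 19 each, +1 to first 0
Round 5: Cedarfen=52 Greywater=57 → close Greywater (overflow 46)
  57÷1 = 57 each, +1 to first 0

Closure order: Juniper, Fernhollow, Dunmere, Hollowpine, Greywater
Last habitat: Cedarfen with 109 animals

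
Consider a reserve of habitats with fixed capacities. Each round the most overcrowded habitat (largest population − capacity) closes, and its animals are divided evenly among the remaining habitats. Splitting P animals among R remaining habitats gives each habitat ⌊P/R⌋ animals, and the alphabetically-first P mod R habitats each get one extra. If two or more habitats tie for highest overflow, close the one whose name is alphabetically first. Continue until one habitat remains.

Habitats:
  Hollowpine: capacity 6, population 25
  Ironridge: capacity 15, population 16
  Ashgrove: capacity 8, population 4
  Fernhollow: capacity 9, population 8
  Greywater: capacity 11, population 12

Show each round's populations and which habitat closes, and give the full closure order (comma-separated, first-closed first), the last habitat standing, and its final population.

Closure order: Hollowpine, Greywater, Ironridge, Fernhollow
Last habitat: Ashgrove with 65 animals

Round 1: Ashgrove=4 Fernhollow=8 Greywater=12 Hollowpine=25 Ironridge=16 → close Hollowpine (overflow 19)
  25÷4 = 6 each, +1 to first 1
Round 2: Ashgrove=11 Fernhollow=14 Greywater=18 Ironridge=22 → close Greywater (overflow 7)
  18÷3 = 6 each, +1 to first 0
Round 3: Ashgrove=17 Fernhollow=20 Ironridge=28 → close Ironridge (overflow 13)
  28÷2 = 14 each, +1 to first 0
Round 4: Ashgrove=31 Fernhollow=34 → close Fernhollow (overflow 25)
  34÷1 = 34 each, +1 to first 0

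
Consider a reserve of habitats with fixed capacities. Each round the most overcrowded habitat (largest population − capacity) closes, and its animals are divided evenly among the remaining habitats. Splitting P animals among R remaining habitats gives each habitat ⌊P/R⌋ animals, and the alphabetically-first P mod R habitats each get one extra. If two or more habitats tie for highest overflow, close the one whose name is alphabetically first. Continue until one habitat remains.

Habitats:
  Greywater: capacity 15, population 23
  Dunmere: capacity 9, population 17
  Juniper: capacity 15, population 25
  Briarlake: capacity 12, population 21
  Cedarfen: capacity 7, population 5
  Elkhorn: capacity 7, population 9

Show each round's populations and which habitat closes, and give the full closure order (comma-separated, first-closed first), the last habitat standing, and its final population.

Closure order: Juniper, Briarlake, Dunmere, Greywater, Elkhorn
Last habitat: Cedarfen with 100 animals

Round 1: Briarlake=21 Cedarfen=5 Dunmere=17 Elkhorn=9 Greywater=23 Juniper=25 → close Juniper (overflow 10)
  25÷5 = 5 each, +1 to first 0
Round 2: Briarlake=26 Cedarfen=10 Dunmere=22 Elkhorn=14 Greywater=28 → close Briarlake (overflow 14)
  26÷4 = 6 each, +1 to first 2
Round 3: Cedarfen=17 Dunmere=29 Elkhorn=20 Greywater=34 → close Dunmere (overflow 20)
  29÷3 = 9 each, +1 to first 2
Round 4: Cedarfen=27 Elkhorn=30 Greywater=43 → close Greywater (overflow 28)
  43÷2 = 21 each, +1 to first 1
Round 5: Cedarfen=49 Elkhorn=51 → close Elkhorn (overflow 44)
  51÷1 = 51 each, +1 to first 0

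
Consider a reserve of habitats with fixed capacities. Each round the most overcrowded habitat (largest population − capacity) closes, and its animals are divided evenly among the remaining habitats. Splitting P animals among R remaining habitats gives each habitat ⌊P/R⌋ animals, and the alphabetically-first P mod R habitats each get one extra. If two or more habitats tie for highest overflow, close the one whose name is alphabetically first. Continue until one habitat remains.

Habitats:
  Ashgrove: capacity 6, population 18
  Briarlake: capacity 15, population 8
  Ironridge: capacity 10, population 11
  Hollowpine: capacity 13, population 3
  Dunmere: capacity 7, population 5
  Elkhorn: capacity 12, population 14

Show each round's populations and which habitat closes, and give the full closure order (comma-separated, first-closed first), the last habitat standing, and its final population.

Round 1: Ashgrove=18 Briarlake=8 Dunmere=5 Elkhorn=14 Hollowpine=3 Ironridge=11 → close Ashgrove (overflow 12)
  18÷5 = 3 each, +1 to first 3
Round 2: Briarlake=12 Dunmere=9 Elkhorn=18 Hollowpine=6 Ironridge=14 → close Elkhorn (overflow 6)
  18÷4 = 4 each, +1 to first 2
Round 3: Briarlake=17 Dunmere=14 Hollowpine=10 Ironridge=18 → close Ironridge (overflow 8)
  18÷3 = 6 each, +1 to first 0
Round 4: Briarlake=23 Dunmere=20 Hollowpine=16 → close Dunmere (overflow 13)
  20÷2 = 10 each, +1 to first 0
Round 5: Briarlake=33 Hollowpine=26 → close Briarlake (overflow 18)
  33÷1 = 33 each, +1 to first 0

Closure order: Ashgrove, Elkhorn, Ironridge, Dunmere, Briarlake
Last habitat: Hollowpine with 59 animals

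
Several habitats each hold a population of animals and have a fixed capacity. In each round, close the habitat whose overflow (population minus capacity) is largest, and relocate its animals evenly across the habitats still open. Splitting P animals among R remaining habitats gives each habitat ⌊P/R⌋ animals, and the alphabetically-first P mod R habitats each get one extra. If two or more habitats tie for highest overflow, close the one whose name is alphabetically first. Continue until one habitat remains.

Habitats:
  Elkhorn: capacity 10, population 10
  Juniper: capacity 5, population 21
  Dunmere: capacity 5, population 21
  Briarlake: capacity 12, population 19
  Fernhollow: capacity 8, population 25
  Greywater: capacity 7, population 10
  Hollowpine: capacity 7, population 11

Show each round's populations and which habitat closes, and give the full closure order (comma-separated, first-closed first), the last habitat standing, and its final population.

Closure order: Fernhollow, Dunmere, Juniper, Briarlake, Hollowpine, Elkhorn
Last habitat: Greywater with 117 animals

Round 1: Briarlake=19 Dunmere=21 Elkhorn=10 Fernhollow=25 Greywater=10 Hollowpine=11 Juniper=21 → close Fernhollow (overflow 17)
  25÷6 = 4 each, +1 to first 1
Round 2: Briarlake=24 Dunmere=25 Elkhorn=14 Greywater=14 Hollowpine=15 Juniper=25 → close Dunmere (overflow 20)
  25÷5 = 5 each, +1 to first 0
Round 3: Briarlake=29 Elkhorn=19 Greywater=19 Hollowpine=20 Juniper=30 → close Juniper (overflow 25)
  30÷4 = 7 each, +1 to first 2
Round 4: Briarlake=37 Elkhorn=27 Greywater=26 Hollowpine=27 → close Briarlake (overflow 25)
  37÷3 = 12 each, +1 to first 1
Round 5: Elkhorn=40 Greywater=38 Hollowpine=39 → close Hollowpine (overflow 32)
  39÷2 = 19 each, +1 to first 1
Round 6: Elkhorn=60 Greywater=57 → close Elkhorn (overflow 50)
  60÷1 = 60 each, +1 to first 0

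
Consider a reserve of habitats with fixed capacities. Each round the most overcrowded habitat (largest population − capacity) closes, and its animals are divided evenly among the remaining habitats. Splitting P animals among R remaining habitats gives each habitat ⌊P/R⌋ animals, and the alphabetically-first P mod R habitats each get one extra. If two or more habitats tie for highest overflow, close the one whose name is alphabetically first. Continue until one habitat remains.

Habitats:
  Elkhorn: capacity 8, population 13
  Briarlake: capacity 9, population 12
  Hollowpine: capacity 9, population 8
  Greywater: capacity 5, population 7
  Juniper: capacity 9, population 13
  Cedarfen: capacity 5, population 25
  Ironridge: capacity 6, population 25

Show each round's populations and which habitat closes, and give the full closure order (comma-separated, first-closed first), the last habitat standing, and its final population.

Closure order: Cedarfen, Ironridge, Elkhorn, Briarlake, Greywater, Juniper
Last habitat: Hollowpine with 103 animals

Round 1: Briarlake=12 Cedarfen=25 Elkhorn=13 Greywater=7 Hollowpine=8 Ironridge=25 Juniper=13 → close Cedarfen (overflow 20)
  25÷6 = 4 each, +1 to first 1
Round 2: Briarlake=17 Elkhorn=17 Greywater=11 Hollowpine=12 Ironridge=29 Juniper=17 → close Ironridge (overflow 23)
  29÷5 = 5 each, +1 to first 4
Round 3: Briarlake=23 Elkhorn=23 Greywater=17 Hollowpine=18 Juniper=22 → close Elkhorn (overflow 15)
  23÷4 = 5 each, +1 to first 3
Round 4: Briarlake=29 Greywater=23 Hollowpine=24 Juniper=27 → close Briarlake (overflow 20)
  29÷3 = 9 each, +1 to first 2
Round 5: Greywater=33 Hollowpine=34 Juniper=36 → close Greywater (overflow 28)
  33÷2 = 16 each, +1 to first 1
Round 6: Hollowpine=51 Juniper=52 → close Juniper (overflow 43)
  52÷1 = 52 each, +1 to first 0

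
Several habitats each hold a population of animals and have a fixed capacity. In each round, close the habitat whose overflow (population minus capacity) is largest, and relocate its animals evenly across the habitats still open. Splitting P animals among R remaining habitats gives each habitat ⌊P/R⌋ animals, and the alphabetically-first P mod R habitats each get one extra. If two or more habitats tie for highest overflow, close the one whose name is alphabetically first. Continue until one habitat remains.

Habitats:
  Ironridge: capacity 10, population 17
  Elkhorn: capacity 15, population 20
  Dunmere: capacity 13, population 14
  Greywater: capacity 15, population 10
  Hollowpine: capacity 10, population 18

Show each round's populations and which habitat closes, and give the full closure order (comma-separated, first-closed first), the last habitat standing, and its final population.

Round 1: Dunmere=14 Elkhorn=20 Greywater=10 Hollowpine=18 Ironridge=17 → close Hollowpine (overflow 8)
  18÷4 = 4 each, +1 to first 2
Round 2: Dunmere=19 Elkhorn=25 Greywater=14 Ironridge=21 → close Ironridge (overflow 11)
  21÷3 = 7 each, +1 to first 0
Round 3: Dunmere=26 Elkhorn=32 Greywater=21 → close Elkhorn (overflow 17)
  32÷2 = 16 each, +1 to first 0
Round 4: Dunmere=42 Greywater=37 → close Dunmere (overflow 29)
  42÷1 = 42 each, +1 to first 0

Closure order: Hollowpine, Ironridge, Elkhorn, Dunmere
Last habitat: Greywater with 79 animals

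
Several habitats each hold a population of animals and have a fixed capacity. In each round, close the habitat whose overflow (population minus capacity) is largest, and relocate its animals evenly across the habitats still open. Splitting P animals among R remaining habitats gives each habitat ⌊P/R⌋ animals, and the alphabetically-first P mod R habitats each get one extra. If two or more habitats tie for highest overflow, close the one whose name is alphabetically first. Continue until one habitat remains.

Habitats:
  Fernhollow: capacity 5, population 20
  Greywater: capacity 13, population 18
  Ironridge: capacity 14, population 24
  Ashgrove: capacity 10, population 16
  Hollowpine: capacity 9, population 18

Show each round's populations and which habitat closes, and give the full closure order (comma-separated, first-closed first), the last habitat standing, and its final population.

Closure order: Fernhollow, Ironridge, Hollowpine, Ashgrove
Last habitat: Greywater with 96 animals

Round 1: Ashgrove=16 Fernhollow=20 Greywater=18 Hollowpine=18 Ironridge=24 → close Fernhollow (overflow 15)
  20÷4 = 5 each, +1 to first 0
Round 2: Ashgrove=21 Greywater=23 Hollowpine=23 Ironridge=29 → close Ironridge (overflow 15)
  29÷3 = 9 each, +1 to first 2
Round 3: Ashgrove=31 Greywater=33 Hollowpine=32 → close Hollowpine (overflow 23)
  32÷2 = 16 each, +1 to first 0
Round 4: Ashgrove=47 Greywater=49 → close Ashgrove (overflow 37)
  47÷1 = 47 each, +1 to first 0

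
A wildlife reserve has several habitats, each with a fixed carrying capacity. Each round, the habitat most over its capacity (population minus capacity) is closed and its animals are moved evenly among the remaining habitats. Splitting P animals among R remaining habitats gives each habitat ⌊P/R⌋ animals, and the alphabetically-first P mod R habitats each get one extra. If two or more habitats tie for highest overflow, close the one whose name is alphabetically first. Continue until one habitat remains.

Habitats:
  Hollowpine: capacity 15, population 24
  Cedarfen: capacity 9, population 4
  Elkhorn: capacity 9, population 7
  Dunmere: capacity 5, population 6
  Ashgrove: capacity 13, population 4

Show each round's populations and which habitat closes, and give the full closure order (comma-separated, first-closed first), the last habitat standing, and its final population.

Round 1: Ashgrove=4 Cedarfen=4 Dunmere=6 Elkhorn=7 Hollowpine=24 → close Hollowpine (overflow 9)
  24÷4 = 6 each, +1 to first 0
Round 2: Ashgrove=10 Cedarfen=10 Dunmere=12 Elkhorn=13 → close Dunmere (overflow 7)
  12÷3 = 4 each, +1 to first 0
Round 3: Ashgrove=14 Cedarfen=14 Elkhorn=17 → close Elkhorn (overflow 8)
  17÷2 = 8 each, +1 to first 1
Round 4: Ashgrove=23 Cedarfen=22 → close Cedarfen (overflow 13)
  22÷1 = 22 each, +1 to first 0

Closure order: Hollowpine, Dunmere, Elkhorn, Cedarfen
Last habitat: Ashgrove with 45 animals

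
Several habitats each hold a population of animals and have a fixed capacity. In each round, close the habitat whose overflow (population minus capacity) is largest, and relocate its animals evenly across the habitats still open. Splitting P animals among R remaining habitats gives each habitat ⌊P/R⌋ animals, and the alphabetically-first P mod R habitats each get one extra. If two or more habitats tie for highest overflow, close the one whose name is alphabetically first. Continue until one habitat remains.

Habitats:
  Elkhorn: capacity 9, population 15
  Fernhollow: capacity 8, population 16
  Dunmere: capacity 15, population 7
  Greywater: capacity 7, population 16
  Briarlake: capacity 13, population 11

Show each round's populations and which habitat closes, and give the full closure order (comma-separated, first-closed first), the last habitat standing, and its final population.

Closure order: Greywater, Fernhollow, Elkhorn, Briarlake
Last habitat: Dunmere with 65 animals

Round 1: Briarlake=11 Dunmere=7 Elkhorn=15 Fernhollow=16 Greywater=16 → close Greywater (overflow 9)
  16÷4 = 4 each, +1 to first 0
Round 2: Briarlake=15 Dunmere=11 Elkhorn=19 Fernhollow=20 → close Fernhollow (overflow 12)
  20÷3 = 6 each, +1 to first 2
Round 3: Briarlake=22 Dunmere=18 Elkhorn=25 → close Elkhorn (overflow 16)
  25÷2 = 12 each, +1 to first 1
Round 4: Briarlake=35 Dunmere=30 → close Briarlake (overflow 22)
  35÷1 = 35 each, +1 to first 0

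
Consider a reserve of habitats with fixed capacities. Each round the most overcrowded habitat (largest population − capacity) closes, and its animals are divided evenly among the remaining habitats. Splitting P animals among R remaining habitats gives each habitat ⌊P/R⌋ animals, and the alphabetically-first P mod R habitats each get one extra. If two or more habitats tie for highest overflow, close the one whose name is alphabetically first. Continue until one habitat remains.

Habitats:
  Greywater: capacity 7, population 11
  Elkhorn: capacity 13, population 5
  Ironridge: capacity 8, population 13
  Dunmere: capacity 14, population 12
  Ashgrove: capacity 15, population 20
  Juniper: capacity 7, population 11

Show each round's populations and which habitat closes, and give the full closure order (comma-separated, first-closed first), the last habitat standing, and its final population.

Closure order: Ashgrove, Ironridge, Greywater, Juniper, Dunmere
Last habitat: Elkhorn with 72 animals

Round 1: Ashgrove=20 Dunmere=12 Elkhorn=5 Greywater=11 Ironridge=13 Juniper=11 → close Ashgrove (overflow 5)
  20÷5 = 4 each, +1 to first 0
Round 2: Dunmere=16 Elkhorn=9 Greywater=15 Ironridge=17 Juniper=15 → close Ironridge (overflow 9)
  17÷4 = 4 each, +1 to first 1
Round 3: Dunmere=21 Elkhorn=13 Greywater=19 Juniper=19 → close Greywater (overflow 12)
  19÷3 = 6 each, +1 to first 1
Round 4: Dunmere=28 Elkhorn=19 Juniper=25 → close Juniper (overflow 18)
  25÷2 = 12 each, +1 to first 1
Round 5: Dunmere=41 Elkhorn=31 → close Dunmere (overflow 27)
  41÷1 = 41 each, +1 to first 0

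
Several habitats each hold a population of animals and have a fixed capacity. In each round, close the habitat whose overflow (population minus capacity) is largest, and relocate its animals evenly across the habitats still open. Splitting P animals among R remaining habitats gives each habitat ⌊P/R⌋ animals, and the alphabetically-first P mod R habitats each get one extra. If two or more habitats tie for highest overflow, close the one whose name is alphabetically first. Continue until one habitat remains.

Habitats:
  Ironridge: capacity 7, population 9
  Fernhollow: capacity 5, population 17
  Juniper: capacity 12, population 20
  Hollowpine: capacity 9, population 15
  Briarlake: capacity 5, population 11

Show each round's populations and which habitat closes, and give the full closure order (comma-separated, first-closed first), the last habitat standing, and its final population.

Round 1: Briarlake=11 Fernhollow=17 Hollowpine=15 Ironridge=9 Juniper=20 → close Fernhollow (overflow 12)
  17÷4 = 4 each, +1 to first 1
Round 2: Briarlake=16 Hollowpine=19 Ironridge=13 Juniper=24 → close Juniper (overflow 12)
  24÷3 = 8 each, +1 to first 0
Round 3: Briarlake=24 Hollowpine=27 Ironridge=21 → close Briarlake (overflow 19)
  24÷2 = 12 each, +1 to first 0
Round 4: Hollowpine=39 Ironridge=33 → close Hollowpine (overflow 30)
  39÷1 = 39 each, +1 to first 0

Closure order: Fernhollow, Juniper, Briarlake, Hollowpine
Last habitat: Ironridge with 72 animals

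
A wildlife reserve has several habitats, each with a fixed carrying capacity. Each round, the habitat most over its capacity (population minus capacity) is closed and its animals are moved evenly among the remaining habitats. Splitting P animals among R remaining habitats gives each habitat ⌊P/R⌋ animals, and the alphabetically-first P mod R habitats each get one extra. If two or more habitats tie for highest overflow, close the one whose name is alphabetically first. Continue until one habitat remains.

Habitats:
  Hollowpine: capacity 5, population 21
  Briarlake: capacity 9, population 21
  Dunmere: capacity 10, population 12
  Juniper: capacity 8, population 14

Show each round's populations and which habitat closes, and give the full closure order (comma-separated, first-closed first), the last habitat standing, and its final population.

Closure order: Hollowpine, Briarlake, Juniper
Last habitat: Dunmere with 68 animals

Round 1: Briarlake=21 Dunmere=12 Hollowpine=21 Juniper=14 → close Hollowpine (overflow 16)
  21÷3 = 7 each, +1 to first 0
Round 2: Briarlake=28 Dunmere=19 Juniper=21 → close Briarlake (overflow 19)
  28÷2 = 14 each, +1 to first 0
Round 3: Dunmere=33 Juniper=35 → close Juniper (overflow 27)
  35÷1 = 35 each, +1 to first 0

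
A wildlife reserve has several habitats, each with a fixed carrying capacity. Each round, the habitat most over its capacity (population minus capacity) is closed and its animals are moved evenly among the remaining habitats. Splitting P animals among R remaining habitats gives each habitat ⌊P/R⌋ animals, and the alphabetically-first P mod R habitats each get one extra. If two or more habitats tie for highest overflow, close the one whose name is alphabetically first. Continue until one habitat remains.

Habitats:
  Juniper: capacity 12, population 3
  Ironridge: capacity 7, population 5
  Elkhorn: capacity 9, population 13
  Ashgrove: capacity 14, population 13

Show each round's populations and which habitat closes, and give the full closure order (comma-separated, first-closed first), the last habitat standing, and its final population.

Round 1: Ashgrove=13 Elkhorn=13 Ironridge=5 Juniper=3 → close Elkhorn (overflow 4)
  13÷3 = 4 each, +1 to first 1
Round 2: Ashgrove=18 Ironridge=9 Juniper=7 → close Ashgrove (overflow 4)
  18÷2 = 9 each, +1 to first 0
Round 3: Ironridge=18 Juniper=16 → close Ironridge (overflow 11)
  18÷1 = 18 each, +1 to first 0

Closure order: Elkhorn, Ashgrove, Ironridge
Last habitat: Juniper with 34 animals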